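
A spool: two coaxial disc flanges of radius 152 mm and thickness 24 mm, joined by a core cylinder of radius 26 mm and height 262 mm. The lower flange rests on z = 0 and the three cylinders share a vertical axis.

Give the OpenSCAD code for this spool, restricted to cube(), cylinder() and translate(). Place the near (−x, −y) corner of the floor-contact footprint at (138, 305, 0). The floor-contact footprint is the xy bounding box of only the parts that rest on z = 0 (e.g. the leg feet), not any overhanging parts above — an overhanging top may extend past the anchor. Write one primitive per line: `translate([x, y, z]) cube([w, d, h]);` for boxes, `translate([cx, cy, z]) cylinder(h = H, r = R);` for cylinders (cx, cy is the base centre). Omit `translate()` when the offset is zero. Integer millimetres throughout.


translate([290, 457, 0]) cylinder(h = 24, r = 152);
translate([290, 457, 24]) cylinder(h = 262, r = 26);
translate([290, 457, 286]) cylinder(h = 24, r = 152);


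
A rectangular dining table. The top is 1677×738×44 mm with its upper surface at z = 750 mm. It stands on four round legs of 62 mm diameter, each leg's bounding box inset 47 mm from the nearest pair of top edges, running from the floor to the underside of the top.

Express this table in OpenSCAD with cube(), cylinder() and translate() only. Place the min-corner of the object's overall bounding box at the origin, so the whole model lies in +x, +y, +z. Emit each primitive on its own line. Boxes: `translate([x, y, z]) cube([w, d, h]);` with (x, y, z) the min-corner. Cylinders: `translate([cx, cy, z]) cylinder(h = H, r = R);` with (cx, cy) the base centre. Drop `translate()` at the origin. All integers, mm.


translate([0, 0, 706]) cube([1677, 738, 44]);
translate([78, 78, 0]) cylinder(h = 706, r = 31);
translate([1599, 78, 0]) cylinder(h = 706, r = 31);
translate([78, 660, 0]) cylinder(h = 706, r = 31);
translate([1599, 660, 0]) cylinder(h = 706, r = 31);


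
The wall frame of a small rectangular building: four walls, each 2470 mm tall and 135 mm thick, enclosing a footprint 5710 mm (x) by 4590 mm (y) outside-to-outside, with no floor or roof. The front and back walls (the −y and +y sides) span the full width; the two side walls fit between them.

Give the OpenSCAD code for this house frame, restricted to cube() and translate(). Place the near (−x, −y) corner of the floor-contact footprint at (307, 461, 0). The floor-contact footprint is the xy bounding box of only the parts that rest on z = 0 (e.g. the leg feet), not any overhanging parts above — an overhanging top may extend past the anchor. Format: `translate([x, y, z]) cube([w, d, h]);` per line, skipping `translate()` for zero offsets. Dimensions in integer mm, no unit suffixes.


translate([307, 461, 0]) cube([5710, 135, 2470]);
translate([307, 4916, 0]) cube([5710, 135, 2470]);
translate([307, 596, 0]) cube([135, 4320, 2470]);
translate([5882, 596, 0]) cube([135, 4320, 2470]);


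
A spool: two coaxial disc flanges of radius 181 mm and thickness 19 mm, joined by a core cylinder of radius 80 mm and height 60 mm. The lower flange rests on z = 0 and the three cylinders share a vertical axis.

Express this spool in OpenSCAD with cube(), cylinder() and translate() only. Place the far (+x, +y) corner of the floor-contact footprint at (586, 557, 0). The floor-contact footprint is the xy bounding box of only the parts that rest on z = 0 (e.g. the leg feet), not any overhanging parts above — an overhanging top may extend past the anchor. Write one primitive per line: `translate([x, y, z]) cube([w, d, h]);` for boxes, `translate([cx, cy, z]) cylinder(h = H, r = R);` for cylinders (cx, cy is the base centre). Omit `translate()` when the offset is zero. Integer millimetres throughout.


translate([405, 376, 0]) cylinder(h = 19, r = 181);
translate([405, 376, 19]) cylinder(h = 60, r = 80);
translate([405, 376, 79]) cylinder(h = 19, r = 181);


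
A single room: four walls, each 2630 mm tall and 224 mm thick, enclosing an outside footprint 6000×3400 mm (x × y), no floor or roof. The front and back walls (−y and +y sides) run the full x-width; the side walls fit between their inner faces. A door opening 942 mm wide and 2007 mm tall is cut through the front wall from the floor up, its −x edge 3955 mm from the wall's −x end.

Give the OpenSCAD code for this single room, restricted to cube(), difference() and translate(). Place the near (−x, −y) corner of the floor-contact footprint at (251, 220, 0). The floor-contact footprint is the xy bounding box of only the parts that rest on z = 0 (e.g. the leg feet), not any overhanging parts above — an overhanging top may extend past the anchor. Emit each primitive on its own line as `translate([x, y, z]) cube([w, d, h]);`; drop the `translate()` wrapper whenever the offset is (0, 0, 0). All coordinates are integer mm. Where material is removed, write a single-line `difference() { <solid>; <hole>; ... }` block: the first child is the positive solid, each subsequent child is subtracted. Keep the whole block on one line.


difference() { translate([251, 220, 0]) cube([6000, 224, 2630]); translate([4206, 220, 0]) cube([942, 224, 2007]); }
translate([251, 3396, 0]) cube([6000, 224, 2630]);
translate([251, 444, 0]) cube([224, 2952, 2630]);
translate([6027, 444, 0]) cube([224, 2952, 2630]);


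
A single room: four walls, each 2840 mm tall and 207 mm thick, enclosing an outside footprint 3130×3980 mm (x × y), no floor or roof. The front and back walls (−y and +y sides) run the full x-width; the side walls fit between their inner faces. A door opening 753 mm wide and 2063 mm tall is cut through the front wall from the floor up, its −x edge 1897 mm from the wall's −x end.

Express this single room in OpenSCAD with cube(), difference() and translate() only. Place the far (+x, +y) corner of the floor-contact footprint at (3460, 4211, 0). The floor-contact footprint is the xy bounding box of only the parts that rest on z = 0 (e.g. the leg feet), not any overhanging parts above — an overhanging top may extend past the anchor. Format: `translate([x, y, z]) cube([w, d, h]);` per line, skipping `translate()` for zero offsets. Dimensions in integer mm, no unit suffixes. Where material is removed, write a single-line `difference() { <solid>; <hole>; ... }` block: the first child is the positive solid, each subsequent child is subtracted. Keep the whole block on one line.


difference() { translate([330, 231, 0]) cube([3130, 207, 2840]); translate([2227, 231, 0]) cube([753, 207, 2063]); }
translate([330, 4004, 0]) cube([3130, 207, 2840]);
translate([330, 438, 0]) cube([207, 3566, 2840]);
translate([3253, 438, 0]) cube([207, 3566, 2840]);


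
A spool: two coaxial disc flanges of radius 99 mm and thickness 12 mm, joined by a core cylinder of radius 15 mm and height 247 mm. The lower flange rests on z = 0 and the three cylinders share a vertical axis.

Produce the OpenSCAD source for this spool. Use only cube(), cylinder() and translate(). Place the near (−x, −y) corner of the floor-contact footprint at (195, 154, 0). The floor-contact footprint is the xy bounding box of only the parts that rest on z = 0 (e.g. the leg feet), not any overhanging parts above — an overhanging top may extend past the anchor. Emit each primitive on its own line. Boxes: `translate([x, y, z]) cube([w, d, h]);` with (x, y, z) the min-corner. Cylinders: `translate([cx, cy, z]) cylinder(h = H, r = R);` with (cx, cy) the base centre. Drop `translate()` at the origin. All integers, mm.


translate([294, 253, 0]) cylinder(h = 12, r = 99);
translate([294, 253, 12]) cylinder(h = 247, r = 15);
translate([294, 253, 259]) cylinder(h = 12, r = 99);


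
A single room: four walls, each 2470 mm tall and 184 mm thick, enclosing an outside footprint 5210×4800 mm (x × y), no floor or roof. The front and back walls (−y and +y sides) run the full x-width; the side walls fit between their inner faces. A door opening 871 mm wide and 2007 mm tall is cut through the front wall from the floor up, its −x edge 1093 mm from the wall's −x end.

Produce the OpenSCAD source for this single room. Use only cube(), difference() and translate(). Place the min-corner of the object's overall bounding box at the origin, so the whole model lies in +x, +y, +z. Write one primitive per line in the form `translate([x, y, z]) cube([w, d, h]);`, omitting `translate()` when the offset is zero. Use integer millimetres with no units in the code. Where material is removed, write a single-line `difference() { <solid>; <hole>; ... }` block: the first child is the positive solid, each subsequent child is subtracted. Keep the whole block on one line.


difference() { cube([5210, 184, 2470]); translate([1093, 0, 0]) cube([871, 184, 2007]); }
translate([0, 4616, 0]) cube([5210, 184, 2470]);
translate([0, 184, 0]) cube([184, 4432, 2470]);
translate([5026, 184, 0]) cube([184, 4432, 2470]);


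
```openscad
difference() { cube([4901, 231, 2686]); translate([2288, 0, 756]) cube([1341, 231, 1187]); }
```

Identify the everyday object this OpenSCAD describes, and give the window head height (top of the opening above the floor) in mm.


A wall with a window opening. The window head height is 1943 mm.

A wall with a rectangular opening subtracted — a window. Sill at z = 756, opening 1187 mm tall, so the head is at 756 + 1187 = 1943 mm.


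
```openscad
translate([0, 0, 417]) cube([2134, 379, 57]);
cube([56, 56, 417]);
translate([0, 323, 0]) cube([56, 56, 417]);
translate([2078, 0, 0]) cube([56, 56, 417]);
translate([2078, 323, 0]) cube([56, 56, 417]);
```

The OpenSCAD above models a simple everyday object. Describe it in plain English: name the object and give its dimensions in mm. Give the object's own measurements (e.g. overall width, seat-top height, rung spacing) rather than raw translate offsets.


A long wooden bench with a 2134 mm (x) × 379 mm (y) seat, 57 mm thick, its top surface 474 mm above the floor. Four 56 mm square legs at the seat corners, flush with the edges, run from z = 0 to the seat underside.


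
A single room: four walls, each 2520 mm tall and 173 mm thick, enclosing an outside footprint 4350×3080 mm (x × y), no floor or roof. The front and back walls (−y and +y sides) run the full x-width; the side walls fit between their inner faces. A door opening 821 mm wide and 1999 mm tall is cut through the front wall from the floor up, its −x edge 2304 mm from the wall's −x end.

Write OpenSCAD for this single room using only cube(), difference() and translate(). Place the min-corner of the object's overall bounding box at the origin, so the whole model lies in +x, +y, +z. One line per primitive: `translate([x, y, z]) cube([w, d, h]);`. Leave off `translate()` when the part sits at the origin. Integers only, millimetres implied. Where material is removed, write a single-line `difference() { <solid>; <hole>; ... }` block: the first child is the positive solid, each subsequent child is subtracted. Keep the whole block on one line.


difference() { cube([4350, 173, 2520]); translate([2304, 0, 0]) cube([821, 173, 1999]); }
translate([0, 2907, 0]) cube([4350, 173, 2520]);
translate([0, 173, 0]) cube([173, 2734, 2520]);
translate([4177, 173, 0]) cube([173, 2734, 2520]);


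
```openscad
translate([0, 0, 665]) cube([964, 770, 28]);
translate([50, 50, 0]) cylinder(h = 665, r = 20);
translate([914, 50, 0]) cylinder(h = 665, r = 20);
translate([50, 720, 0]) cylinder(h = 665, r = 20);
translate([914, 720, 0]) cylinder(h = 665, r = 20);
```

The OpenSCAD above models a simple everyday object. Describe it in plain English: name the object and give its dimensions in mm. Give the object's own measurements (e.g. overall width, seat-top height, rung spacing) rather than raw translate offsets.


A table: top 964 mm (x) × 770 mm (y), 28 mm thick, upper face at z = 693 mm, on four round legs of 40 mm diameter, each leg's bounding box inset 30 mm from the nearest pair of top edges from z = 0 to the bottom of the top.


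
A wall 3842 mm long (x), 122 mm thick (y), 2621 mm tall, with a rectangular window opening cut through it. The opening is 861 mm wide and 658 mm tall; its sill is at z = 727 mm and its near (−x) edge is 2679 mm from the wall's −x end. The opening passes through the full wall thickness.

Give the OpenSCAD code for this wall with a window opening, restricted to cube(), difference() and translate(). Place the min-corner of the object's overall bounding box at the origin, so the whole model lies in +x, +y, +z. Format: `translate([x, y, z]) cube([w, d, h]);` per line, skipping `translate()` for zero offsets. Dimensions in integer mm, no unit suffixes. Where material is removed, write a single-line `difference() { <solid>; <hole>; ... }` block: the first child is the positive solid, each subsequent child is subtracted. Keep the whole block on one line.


difference() { cube([3842, 122, 2621]); translate([2679, 0, 727]) cube([861, 122, 658]); }


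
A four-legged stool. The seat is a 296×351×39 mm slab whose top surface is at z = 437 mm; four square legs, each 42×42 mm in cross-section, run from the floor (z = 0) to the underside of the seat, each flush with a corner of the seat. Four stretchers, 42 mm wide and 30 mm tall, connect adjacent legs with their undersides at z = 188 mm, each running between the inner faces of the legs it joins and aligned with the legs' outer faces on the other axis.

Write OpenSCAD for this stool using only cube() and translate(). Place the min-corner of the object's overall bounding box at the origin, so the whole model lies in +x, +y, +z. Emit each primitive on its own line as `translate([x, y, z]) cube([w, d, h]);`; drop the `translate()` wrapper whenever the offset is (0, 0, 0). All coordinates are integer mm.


translate([0, 0, 398]) cube([296, 351, 39]);
cube([42, 42, 398]);
translate([254, 0, 0]) cube([42, 42, 398]);
translate([0, 309, 0]) cube([42, 42, 398]);
translate([254, 309, 0]) cube([42, 42, 398]);
translate([42, 0, 188]) cube([212, 42, 30]);
translate([42, 309, 188]) cube([212, 42, 30]);
translate([0, 42, 188]) cube([42, 267, 30]);
translate([254, 42, 188]) cube([42, 267, 30]);


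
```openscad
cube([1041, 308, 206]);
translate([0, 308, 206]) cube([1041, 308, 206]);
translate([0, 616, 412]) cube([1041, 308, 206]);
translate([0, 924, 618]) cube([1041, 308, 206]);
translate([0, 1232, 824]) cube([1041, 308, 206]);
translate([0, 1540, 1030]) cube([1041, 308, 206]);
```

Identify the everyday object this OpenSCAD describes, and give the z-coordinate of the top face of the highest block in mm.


A staircase. The total rise is 1236 mm.

6 identical blocks, each offset up and back from the previous — a staircase. Each step is 206 mm tall and there are 6 of them, so the total rise is 6 × 206 = 1236 mm.


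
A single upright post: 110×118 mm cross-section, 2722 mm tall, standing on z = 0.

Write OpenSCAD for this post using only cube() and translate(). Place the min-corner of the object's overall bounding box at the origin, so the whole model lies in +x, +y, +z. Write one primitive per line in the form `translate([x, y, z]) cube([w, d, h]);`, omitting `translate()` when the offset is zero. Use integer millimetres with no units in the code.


cube([110, 118, 2722]);


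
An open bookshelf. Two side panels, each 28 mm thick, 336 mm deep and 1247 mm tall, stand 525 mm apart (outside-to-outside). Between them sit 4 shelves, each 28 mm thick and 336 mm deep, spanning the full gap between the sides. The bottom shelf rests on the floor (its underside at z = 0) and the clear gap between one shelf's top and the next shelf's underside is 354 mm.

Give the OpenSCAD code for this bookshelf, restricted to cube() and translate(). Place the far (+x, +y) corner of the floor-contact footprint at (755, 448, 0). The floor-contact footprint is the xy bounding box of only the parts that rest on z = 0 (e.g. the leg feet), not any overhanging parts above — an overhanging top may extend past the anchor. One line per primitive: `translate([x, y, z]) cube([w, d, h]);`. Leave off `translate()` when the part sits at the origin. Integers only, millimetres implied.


translate([230, 112, 0]) cube([28, 336, 1247]);
translate([727, 112, 0]) cube([28, 336, 1247]);
translate([258, 112, 0]) cube([469, 336, 28]);
translate([258, 112, 382]) cube([469, 336, 28]);
translate([258, 112, 764]) cube([469, 336, 28]);
translate([258, 112, 1146]) cube([469, 336, 28]);


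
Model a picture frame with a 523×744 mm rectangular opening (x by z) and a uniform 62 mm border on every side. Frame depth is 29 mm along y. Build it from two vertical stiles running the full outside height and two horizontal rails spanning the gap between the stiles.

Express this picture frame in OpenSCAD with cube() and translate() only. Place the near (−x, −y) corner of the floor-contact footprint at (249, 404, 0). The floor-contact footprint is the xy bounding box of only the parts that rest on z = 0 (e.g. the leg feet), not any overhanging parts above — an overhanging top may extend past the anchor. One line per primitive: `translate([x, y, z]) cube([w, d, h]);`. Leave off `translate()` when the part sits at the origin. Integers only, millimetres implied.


translate([249, 404, 0]) cube([62, 29, 868]);
translate([834, 404, 0]) cube([62, 29, 868]);
translate([311, 404, 0]) cube([523, 29, 62]);
translate([311, 404, 806]) cube([523, 29, 62]);


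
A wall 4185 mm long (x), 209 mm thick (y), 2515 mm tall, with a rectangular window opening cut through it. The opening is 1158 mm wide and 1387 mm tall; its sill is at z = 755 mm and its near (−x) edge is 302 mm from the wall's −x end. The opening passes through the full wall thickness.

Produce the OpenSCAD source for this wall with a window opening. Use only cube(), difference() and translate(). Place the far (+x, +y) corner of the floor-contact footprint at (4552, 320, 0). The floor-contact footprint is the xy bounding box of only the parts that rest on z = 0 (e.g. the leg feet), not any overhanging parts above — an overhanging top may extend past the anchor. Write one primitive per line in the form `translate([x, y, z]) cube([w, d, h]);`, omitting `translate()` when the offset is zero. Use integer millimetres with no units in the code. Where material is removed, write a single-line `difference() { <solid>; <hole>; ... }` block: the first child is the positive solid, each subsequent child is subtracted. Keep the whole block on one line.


difference() { translate([367, 111, 0]) cube([4185, 209, 2515]); translate([669, 111, 755]) cube([1158, 209, 1387]); }


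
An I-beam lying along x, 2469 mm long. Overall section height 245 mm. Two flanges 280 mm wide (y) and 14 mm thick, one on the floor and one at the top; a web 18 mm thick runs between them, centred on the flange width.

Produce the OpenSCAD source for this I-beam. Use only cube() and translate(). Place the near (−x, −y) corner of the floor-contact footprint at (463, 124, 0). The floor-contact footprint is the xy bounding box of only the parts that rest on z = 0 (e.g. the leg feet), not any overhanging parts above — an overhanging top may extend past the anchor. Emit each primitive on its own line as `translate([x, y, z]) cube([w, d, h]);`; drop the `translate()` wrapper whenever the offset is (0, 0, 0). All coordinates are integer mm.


translate([463, 124, 0]) cube([2469, 280, 14]);
translate([463, 255, 14]) cube([2469, 18, 217]);
translate([463, 124, 231]) cube([2469, 280, 14]);


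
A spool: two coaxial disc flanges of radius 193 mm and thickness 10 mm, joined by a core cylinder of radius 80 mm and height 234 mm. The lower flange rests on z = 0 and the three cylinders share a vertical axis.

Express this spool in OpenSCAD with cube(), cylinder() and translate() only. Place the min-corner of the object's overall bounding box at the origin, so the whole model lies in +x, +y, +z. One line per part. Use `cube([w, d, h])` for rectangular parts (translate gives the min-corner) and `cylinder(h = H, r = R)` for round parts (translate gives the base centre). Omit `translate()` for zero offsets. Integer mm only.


translate([193, 193, 0]) cylinder(h = 10, r = 193);
translate([193, 193, 10]) cylinder(h = 234, r = 80);
translate([193, 193, 244]) cylinder(h = 10, r = 193);


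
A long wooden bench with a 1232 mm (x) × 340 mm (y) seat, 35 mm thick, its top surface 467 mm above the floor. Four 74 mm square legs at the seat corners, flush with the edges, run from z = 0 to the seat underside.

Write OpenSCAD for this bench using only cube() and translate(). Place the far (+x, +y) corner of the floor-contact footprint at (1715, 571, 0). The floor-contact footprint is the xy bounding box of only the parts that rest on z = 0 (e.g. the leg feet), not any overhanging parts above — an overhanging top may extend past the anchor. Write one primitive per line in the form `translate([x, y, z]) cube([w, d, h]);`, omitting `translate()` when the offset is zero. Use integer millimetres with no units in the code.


translate([483, 231, 432]) cube([1232, 340, 35]);
translate([483, 231, 0]) cube([74, 74, 432]);
translate([483, 497, 0]) cube([74, 74, 432]);
translate([1641, 231, 0]) cube([74, 74, 432]);
translate([1641, 497, 0]) cube([74, 74, 432]);


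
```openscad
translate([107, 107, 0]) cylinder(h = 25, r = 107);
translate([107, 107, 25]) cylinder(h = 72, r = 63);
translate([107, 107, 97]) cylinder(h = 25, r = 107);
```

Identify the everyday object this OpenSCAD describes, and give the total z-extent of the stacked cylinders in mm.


A spool. The overall height is 122 mm.

Three coaxial cylinders, large–small–large — a spool. Two 25 mm flanges and a 72 mm core give 25 + 72 + 25 = 122 mm.


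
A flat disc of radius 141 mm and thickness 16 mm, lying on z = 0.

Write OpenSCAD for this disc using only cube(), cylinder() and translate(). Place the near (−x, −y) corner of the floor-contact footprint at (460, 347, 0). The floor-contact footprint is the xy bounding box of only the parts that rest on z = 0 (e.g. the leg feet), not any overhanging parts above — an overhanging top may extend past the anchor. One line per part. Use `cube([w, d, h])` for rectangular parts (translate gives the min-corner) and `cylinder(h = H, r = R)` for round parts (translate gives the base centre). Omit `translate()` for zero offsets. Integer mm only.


translate([601, 488, 0]) cylinder(h = 16, r = 141);


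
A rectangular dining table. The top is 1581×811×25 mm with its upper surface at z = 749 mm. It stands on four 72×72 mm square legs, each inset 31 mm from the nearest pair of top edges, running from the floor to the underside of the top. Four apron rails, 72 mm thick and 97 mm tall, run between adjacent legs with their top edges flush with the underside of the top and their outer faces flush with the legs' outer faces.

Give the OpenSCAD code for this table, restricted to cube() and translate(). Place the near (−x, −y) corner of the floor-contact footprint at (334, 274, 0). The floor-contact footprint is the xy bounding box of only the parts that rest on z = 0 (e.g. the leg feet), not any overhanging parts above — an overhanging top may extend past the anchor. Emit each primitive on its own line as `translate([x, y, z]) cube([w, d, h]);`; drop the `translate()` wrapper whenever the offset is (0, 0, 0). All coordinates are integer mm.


translate([303, 243, 724]) cube([1581, 811, 25]);
translate([334, 274, 0]) cube([72, 72, 724]);
translate([1781, 274, 0]) cube([72, 72, 724]);
translate([334, 951, 0]) cube([72, 72, 724]);
translate([1781, 951, 0]) cube([72, 72, 724]);
translate([406, 274, 627]) cube([1375, 72, 97]);
translate([406, 951, 627]) cube([1375, 72, 97]);
translate([334, 346, 627]) cube([72, 605, 97]);
translate([1781, 346, 627]) cube([72, 605, 97]);


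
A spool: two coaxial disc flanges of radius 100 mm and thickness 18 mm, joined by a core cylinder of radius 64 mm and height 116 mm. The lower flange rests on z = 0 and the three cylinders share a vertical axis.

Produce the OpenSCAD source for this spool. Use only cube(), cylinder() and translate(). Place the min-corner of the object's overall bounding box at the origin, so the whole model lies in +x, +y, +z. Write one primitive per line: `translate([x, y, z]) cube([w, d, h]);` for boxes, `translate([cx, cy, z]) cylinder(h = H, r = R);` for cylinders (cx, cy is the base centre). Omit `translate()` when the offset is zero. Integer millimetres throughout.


translate([100, 100, 0]) cylinder(h = 18, r = 100);
translate([100, 100, 18]) cylinder(h = 116, r = 64);
translate([100, 100, 134]) cylinder(h = 18, r = 100);


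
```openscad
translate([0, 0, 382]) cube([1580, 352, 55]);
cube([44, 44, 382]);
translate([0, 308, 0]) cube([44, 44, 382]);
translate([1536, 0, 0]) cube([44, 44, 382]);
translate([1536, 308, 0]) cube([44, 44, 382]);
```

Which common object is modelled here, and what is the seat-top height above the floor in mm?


A bench. The seat-top height is 437 mm.

A long slab on four corner posts — a bench. The slab sits at z = 382 with thickness 55, so the top is 382 + 55 = 437 mm.


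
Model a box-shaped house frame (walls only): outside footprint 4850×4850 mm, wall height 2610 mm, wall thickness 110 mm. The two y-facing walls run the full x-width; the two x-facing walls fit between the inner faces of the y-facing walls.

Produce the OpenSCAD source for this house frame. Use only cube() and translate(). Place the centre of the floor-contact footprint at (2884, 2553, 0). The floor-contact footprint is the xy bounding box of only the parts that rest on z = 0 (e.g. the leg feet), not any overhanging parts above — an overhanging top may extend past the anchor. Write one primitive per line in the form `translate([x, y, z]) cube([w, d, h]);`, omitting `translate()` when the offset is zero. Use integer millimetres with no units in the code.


translate([459, 128, 0]) cube([4850, 110, 2610]);
translate([459, 4868, 0]) cube([4850, 110, 2610]);
translate([459, 238, 0]) cube([110, 4630, 2610]);
translate([5199, 238, 0]) cube([110, 4630, 2610]);


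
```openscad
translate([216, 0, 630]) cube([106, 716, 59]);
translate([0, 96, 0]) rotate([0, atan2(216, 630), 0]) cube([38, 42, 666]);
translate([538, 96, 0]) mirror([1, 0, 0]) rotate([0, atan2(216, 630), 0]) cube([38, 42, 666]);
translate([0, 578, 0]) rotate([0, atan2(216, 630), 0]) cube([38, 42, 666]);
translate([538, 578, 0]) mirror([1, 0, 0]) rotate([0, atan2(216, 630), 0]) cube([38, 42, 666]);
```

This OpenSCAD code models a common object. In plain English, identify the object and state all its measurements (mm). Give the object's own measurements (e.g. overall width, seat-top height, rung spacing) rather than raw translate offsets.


A sawhorse. A 106×716×59 mm beam (x, y, z) sits on two A-frame leg pairs. Each pair is two raked legs of 38×42 mm section (42 mm along y) splaying symmetrically in x. Each leg rises 630 mm vertically over 216 mm of horizontal reach and is 666 mm long along its own axis. Every leg's outer bottom edge rests on the floor and its outer top edge meets a bottom edge of the beam — the left legs (tilting toward +x) meet the beam's −x bottom edge, the right legs (their mirror images, tilting toward −x) meet its +x bottom edge — so the leg tops tuck under the beam, the beam's underside is 630 mm above the floor, and the feet are 538 mm apart outside-to-outside with the beam centred between them. The two leg pairs are set in 96 mm from either end of the beam.


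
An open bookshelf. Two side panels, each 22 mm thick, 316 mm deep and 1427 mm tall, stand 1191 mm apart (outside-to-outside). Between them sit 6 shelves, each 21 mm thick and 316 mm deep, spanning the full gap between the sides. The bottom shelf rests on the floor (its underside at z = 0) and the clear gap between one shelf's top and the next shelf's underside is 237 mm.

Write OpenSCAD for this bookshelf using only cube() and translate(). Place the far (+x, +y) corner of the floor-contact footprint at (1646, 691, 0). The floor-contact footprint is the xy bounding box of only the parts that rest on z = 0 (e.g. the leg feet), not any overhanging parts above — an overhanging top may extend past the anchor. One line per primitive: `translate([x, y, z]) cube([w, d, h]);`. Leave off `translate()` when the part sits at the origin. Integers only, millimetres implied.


translate([455, 375, 0]) cube([22, 316, 1427]);
translate([1624, 375, 0]) cube([22, 316, 1427]);
translate([477, 375, 0]) cube([1147, 316, 21]);
translate([477, 375, 258]) cube([1147, 316, 21]);
translate([477, 375, 516]) cube([1147, 316, 21]);
translate([477, 375, 774]) cube([1147, 316, 21]);
translate([477, 375, 1032]) cube([1147, 316, 21]);
translate([477, 375, 1290]) cube([1147, 316, 21]);


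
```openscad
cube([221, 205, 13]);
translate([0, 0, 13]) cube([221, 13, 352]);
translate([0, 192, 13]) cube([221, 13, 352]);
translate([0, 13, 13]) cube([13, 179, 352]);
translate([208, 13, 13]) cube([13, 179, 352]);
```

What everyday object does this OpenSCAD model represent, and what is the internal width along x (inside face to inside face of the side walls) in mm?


An open box. The internal width is 195 mm.

A 221×205 base slab with four walls standing on it — an open box. The base is 221 mm wide and the walls are 13 mm thick, so the internal width is 221 − 2 × 13 = 195 mm.


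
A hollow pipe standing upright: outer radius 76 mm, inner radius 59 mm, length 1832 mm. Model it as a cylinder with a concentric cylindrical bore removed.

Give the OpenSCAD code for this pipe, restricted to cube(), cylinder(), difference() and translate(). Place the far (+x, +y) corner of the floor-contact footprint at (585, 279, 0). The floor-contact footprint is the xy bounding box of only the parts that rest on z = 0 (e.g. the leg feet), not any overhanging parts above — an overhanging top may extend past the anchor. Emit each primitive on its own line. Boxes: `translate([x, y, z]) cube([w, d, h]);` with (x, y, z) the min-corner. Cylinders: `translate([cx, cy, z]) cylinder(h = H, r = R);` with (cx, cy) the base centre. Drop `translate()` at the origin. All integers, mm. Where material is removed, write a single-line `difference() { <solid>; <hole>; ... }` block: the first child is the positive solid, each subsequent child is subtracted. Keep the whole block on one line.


difference() { translate([509, 203, 0]) cylinder(h = 1832, r = 76); translate([509, 203, 0]) cylinder(h = 1832, r = 59); }


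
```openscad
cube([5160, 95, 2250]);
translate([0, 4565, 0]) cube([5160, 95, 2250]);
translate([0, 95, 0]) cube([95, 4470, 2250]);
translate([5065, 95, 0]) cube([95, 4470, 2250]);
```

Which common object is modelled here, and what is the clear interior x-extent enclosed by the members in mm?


A house (or room) frame. The interior width is 4970 mm.

Four 2250 mm walls enclosing a rectangle with no floor or roof — a room or house frame. Outside width is 5160 mm and wall thickness is 95 mm, so the interior width is 5160 − 2 × 95 = 4970 mm.


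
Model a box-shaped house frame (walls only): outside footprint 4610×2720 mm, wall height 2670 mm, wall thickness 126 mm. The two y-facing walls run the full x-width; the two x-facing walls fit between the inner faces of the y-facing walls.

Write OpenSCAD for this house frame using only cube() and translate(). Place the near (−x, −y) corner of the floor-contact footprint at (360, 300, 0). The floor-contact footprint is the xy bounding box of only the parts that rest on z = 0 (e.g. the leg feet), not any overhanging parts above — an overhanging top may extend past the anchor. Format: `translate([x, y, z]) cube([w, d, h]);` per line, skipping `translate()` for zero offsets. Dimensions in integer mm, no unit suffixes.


translate([360, 300, 0]) cube([4610, 126, 2670]);
translate([360, 2894, 0]) cube([4610, 126, 2670]);
translate([360, 426, 0]) cube([126, 2468, 2670]);
translate([4844, 426, 0]) cube([126, 2468, 2670]);


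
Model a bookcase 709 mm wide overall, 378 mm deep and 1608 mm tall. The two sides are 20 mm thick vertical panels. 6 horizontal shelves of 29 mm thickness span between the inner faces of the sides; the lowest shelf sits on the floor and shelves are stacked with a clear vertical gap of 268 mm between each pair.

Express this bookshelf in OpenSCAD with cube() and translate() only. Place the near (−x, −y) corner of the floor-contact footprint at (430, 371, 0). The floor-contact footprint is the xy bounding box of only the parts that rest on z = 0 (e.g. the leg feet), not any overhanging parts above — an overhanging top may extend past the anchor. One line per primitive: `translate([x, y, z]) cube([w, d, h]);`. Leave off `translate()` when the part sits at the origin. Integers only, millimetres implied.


translate([430, 371, 0]) cube([20, 378, 1608]);
translate([1119, 371, 0]) cube([20, 378, 1608]);
translate([450, 371, 0]) cube([669, 378, 29]);
translate([450, 371, 297]) cube([669, 378, 29]);
translate([450, 371, 594]) cube([669, 378, 29]);
translate([450, 371, 891]) cube([669, 378, 29]);
translate([450, 371, 1188]) cube([669, 378, 29]);
translate([450, 371, 1485]) cube([669, 378, 29]);


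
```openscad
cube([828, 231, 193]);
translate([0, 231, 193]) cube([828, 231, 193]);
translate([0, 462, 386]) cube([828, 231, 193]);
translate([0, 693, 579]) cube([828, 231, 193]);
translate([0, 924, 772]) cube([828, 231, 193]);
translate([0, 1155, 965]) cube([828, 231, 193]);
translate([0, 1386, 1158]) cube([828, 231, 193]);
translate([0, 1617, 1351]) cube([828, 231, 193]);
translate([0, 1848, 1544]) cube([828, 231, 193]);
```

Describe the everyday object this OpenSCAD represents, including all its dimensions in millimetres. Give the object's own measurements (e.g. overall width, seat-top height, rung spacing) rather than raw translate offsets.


A straight staircase of 9 solid steps. Each step is 828 mm wide (x), 231 mm deep (y, the going) and 193 mm tall (the rise). The first step rests on the floor; each subsequent step sits one going further in +y and one rise higher in +z, directly behind and above the previous step with no overlap.


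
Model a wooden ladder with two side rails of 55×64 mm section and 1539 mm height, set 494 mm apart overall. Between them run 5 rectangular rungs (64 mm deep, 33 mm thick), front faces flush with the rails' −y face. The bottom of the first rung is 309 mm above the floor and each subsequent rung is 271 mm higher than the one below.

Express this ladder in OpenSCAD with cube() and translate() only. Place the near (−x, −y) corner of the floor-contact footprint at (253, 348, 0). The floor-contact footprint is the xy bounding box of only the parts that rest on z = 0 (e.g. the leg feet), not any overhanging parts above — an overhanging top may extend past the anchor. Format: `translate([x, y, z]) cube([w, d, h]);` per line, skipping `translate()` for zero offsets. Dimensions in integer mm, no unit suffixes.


translate([253, 348, 0]) cube([55, 64, 1539]);
translate([692, 348, 0]) cube([55, 64, 1539]);
translate([308, 348, 309]) cube([384, 64, 33]);
translate([308, 348, 580]) cube([384, 64, 33]);
translate([308, 348, 851]) cube([384, 64, 33]);
translate([308, 348, 1122]) cube([384, 64, 33]);
translate([308, 348, 1393]) cube([384, 64, 33]);


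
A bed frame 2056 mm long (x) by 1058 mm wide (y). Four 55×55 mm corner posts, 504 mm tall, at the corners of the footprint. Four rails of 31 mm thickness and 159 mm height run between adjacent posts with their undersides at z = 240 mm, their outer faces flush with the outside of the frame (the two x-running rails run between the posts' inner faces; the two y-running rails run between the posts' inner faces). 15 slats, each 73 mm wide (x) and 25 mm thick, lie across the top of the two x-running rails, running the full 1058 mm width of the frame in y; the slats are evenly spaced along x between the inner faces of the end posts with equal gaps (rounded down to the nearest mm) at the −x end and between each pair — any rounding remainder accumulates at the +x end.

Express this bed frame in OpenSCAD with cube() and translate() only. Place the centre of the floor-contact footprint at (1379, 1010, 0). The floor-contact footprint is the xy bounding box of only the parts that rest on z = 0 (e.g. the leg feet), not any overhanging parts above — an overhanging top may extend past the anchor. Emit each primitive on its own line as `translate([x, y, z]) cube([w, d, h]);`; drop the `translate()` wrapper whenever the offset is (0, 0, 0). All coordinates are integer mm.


// slat z = rail_z + rail_h = 240 + 159 = 399
// slat gap = ⌊(1946 − 15·73) / 16⌋ = 53
translate([351, 481, 0]) cube([55, 55, 504]);
translate([351, 1484, 0]) cube([55, 55, 504]);
translate([2352, 481, 0]) cube([55, 55, 504]);
translate([2352, 1484, 0]) cube([55, 55, 504]);
translate([406, 481, 240]) cube([1946, 31, 159]);
translate([406, 1508, 240]) cube([1946, 31, 159]);
translate([351, 536, 240]) cube([31, 948, 159]);
translate([2376, 536, 240]) cube([31, 948, 159]);
translate([459, 481, 399]) cube([73, 1058, 25]);
translate([585, 481, 399]) cube([73, 1058, 25]);
translate([711, 481, 399]) cube([73, 1058, 25]);
translate([837, 481, 399]) cube([73, 1058, 25]);
translate([963, 481, 399]) cube([73, 1058, 25]);
translate([1089, 481, 399]) cube([73, 1058, 25]);
translate([1215, 481, 399]) cube([73, 1058, 25]);
translate([1341, 481, 399]) cube([73, 1058, 25]);
translate([1467, 481, 399]) cube([73, 1058, 25]);
translate([1593, 481, 399]) cube([73, 1058, 25]);
translate([1719, 481, 399]) cube([73, 1058, 25]);
translate([1845, 481, 399]) cube([73, 1058, 25]);
translate([1971, 481, 399]) cube([73, 1058, 25]);
translate([2097, 481, 399]) cube([73, 1058, 25]);
translate([2223, 481, 399]) cube([73, 1058, 25]);


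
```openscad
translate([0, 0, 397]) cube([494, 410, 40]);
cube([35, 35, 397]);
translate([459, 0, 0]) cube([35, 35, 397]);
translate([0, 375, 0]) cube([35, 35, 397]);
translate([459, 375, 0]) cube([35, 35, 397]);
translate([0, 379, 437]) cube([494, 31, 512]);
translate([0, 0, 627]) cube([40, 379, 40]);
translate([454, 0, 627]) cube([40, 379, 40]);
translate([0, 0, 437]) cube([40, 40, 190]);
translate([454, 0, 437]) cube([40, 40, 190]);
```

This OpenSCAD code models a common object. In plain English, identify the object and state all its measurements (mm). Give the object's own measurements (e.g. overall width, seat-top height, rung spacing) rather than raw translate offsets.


A chair. The seat is a 494×410×40 mm slab with its top at z = 437 mm, on four 35×35 mm corner legs (flush with the seat edges, standing on z = 0). A flat backrest 31 mm thick, 512 mm tall, spans the full seat width and rises from the seat top along its +y edge, rear face flush with the rear of the seat. Two armrests of 40×40 mm section run along each side from the seat's front edge to the front of the backrest, top faces 230 mm above the seat top and outer faces flush with the seat's x-edges; a 40×40 mm post under the front of each armrest stands on the seat at the front corner.


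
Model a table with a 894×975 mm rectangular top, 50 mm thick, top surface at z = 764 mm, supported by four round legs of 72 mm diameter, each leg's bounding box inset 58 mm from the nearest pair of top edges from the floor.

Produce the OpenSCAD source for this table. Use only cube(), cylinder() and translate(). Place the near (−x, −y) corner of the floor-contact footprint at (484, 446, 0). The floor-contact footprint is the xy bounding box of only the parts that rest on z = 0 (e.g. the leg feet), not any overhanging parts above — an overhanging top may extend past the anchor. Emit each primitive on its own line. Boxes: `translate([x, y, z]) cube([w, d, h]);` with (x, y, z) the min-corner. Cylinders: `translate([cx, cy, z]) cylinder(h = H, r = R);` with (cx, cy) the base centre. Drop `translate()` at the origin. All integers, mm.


translate([426, 388, 714]) cube([894, 975, 50]);
translate([520, 482, 0]) cylinder(h = 714, r = 36);
translate([1226, 482, 0]) cylinder(h = 714, r = 36);
translate([520, 1269, 0]) cylinder(h = 714, r = 36);
translate([1226, 1269, 0]) cylinder(h = 714, r = 36);


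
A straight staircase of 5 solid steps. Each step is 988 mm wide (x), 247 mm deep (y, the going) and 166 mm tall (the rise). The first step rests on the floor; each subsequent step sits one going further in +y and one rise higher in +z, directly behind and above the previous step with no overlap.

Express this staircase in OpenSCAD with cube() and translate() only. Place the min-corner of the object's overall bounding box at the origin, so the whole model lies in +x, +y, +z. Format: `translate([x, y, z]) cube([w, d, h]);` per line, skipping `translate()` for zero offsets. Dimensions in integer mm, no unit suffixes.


cube([988, 247, 166]);
translate([0, 247, 166]) cube([988, 247, 166]);
translate([0, 494, 332]) cube([988, 247, 166]);
translate([0, 741, 498]) cube([988, 247, 166]);
translate([0, 988, 664]) cube([988, 247, 166]);
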